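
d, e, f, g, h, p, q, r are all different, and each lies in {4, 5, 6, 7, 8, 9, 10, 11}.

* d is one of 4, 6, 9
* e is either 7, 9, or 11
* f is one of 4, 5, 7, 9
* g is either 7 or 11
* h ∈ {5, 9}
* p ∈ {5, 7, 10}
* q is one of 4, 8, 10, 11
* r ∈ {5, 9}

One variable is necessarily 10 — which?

p

The 8 variables together cover exactly {4, 5, 6, 7, 8, 9, 10, 11} — 8 values for 8 variables — and 6 appears only in d's list, so d = 6.
Among the 7 still-open variables, 8 fits only q (and all 7 values in {4, 5, 7, 8, 9, 10, 11} must be used), so q = 8.
The 6 still-open variables draw from only 6 values {4, 5, 7, 9, 10, 11}, so each is used; only f can be 4, hence f = 4.
Among the 5 still-open variables, 10 fits only p (and all 5 values in {5, 7, 9, 10, 11} must be used), so p = 10.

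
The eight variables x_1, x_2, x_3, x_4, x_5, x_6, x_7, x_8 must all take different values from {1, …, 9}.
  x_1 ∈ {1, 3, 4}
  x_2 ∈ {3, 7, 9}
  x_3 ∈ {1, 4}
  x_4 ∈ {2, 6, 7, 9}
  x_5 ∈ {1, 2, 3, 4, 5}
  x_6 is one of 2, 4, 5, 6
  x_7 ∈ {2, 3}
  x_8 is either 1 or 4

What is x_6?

6

x_3 and x_8 share exactly the 2 values {1, 4}; by pigeonhole those values go to them, so strike 1, 4 from x_1, x_5, x_6.
x_1's domain is down to {3}, so x_1 = 3. Eliminate 3 elsewhere: x_2, x_5, x_7.
x_7's domain is down to {2}, so x_7 = 2. Eliminate 2 elsewhere: x_4, x_5, x_6.
x_5 must be 5 (only option left). Remove 5 from x_6.
So x_6 = 6.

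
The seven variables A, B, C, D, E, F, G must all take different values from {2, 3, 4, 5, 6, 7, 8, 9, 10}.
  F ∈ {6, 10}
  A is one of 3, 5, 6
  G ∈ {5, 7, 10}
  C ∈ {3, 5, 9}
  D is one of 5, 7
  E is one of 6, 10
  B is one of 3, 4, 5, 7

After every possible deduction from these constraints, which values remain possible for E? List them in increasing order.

Among the 7 variables, 4 fits only B (and all 7 values in {3, 4, 5, 6, 7, 9, 10} must be used), so B = 4.
Among the 6 still-open variables, 9 fits only C (and all 6 values in {3, 5, 6, 7, 9, 10} must be used), so C = 9.
The 5 still-open variables together cover exactly {3, 5, 6, 7, 10} — 5 values for 5 variables — and 3 appears only in A's list, so A = 3.
E and F share exactly the 2 values {6, 10}; by pigeonhole those values go to them, so strike 6, 10 from G.
No further eliminations apply; E can still be any of 6, 10.

6, 10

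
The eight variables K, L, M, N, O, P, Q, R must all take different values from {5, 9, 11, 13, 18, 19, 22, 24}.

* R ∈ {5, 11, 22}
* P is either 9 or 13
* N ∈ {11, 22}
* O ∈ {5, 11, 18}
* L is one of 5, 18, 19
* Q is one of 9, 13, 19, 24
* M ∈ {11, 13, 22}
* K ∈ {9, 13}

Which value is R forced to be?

5

The 8 variables together cover exactly {5, 9, 11, 13, 18, 19, 22, 24} — 8 values for 8 variables — and 24 appears only in Q's list, so Q = 24.
The 7 still-open variables together cover exactly {5, 9, 11, 13, 18, 19, 22} — 7 values for 7 variables — and 19 appears only in L's list, so L = 19.
Among the 6 still-open variables, 18 fits only O (and all 6 values in {5, 9, 11, 13, 18, 22} must be used), so O = 18.
The 5 still-open variables together cover exactly {5, 9, 11, 13, 22} — 5 values for 5 variables — and 5 appears only in R's list, so R = 5.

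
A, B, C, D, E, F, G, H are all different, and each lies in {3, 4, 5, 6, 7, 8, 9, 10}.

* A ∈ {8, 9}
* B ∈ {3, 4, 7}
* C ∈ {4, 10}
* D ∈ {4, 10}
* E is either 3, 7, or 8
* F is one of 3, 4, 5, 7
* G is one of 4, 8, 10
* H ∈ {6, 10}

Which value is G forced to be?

The 8 variables draw from only 8 values {3, 4, 5, 6, 7, 8, 9, 10}, so each is used; only F can be 5, hence F = 5.
Among the 7 still-open variables, 6 fits only H (and all 7 values in {3, 4, 6, 7, 8, 9, 10} must be used), so H = 6.
The 6 still-open variables together cover exactly {3, 4, 7, 8, 9, 10} — 6 values for 6 variables — and 9 appears only in A's list, so A = 9.
The 2 variables C and D are confined to {4, 10}, which locks those values in; drop them from B, G.
So G = 8.

8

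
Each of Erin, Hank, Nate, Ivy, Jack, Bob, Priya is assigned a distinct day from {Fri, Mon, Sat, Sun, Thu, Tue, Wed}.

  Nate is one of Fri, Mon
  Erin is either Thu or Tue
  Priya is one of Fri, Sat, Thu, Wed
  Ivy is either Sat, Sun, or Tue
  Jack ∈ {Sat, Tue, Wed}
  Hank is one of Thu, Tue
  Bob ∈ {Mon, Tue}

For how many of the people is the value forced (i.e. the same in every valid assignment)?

3

Among the 7 variables, Sun fits only Ivy (and all 7 values in {Fri, Mon, Sat, Sun, Thu, Tue, Wed} must be used), so Ivy = Sun.
Erin and Hank share exactly the 2 values {Thu, Tue}; by pigeonhole those values go to them, so strike Thu, Tue from Jack, Bob, Priya.
Bob must be Mon (only option left). Eliminate Mon elsewhere: Nate.
Nate must be Fri (only option left). Remove Fri from Priya.
Determined: Nate=Fri, Ivy=Sun, Bob=Mon. The other people each still have more than one consistent value. That makes 3.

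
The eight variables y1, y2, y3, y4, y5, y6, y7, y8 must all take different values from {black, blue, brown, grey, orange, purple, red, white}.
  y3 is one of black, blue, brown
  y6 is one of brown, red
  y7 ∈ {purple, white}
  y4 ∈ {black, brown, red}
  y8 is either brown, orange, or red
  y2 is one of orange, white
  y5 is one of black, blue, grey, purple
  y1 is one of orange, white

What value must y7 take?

purple

The 8 variables draw from only 8 values {black, blue, brown, grey, orange, purple, red, white}, so each is used; only y5 can be grey, hence y5 = grey.
Among the 7 still-open variables, blue fits only y3 (and all 7 values in {black, blue, brown, orange, purple, red, white} must be used), so y3 = blue.
The 6 still-open variables draw from only 6 values {black, brown, orange, purple, red, white}, so each is used; only y4 can be black, hence y4 = black.
The 5 still-open variables draw from only 5 values {brown, orange, purple, red, white}, so each is used; only y7 can be purple, hence y7 = purple.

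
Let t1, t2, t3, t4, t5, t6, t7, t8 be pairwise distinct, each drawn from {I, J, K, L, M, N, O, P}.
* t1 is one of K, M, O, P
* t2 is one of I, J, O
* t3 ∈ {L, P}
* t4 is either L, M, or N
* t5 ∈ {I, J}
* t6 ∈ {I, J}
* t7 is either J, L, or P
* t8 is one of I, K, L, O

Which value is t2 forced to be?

The 8 variables draw from only 8 values {I, J, K, L, M, N, O, P}, so each is used; only t4 can be N, hence t4 = N.
Among the 7 still-open variables, M fits only t1 (and all 7 values in {I, J, K, L, M, O, P} must be used), so t1 = M.
Among the 6 still-open variables, K fits only t8 (and all 6 values in {I, J, K, L, O, P} must be used), so t8 = K.
The 5 still-open variables draw from only 5 values {I, J, L, O, P}, so each is used; only t2 can be O, hence t2 = O.

O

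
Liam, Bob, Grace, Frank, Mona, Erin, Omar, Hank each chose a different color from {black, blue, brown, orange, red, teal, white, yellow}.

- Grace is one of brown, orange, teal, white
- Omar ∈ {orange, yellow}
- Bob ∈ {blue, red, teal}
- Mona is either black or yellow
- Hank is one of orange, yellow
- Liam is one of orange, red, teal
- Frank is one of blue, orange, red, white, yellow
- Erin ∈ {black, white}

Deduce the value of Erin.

The 8 variables draw from only 8 values {black, blue, brown, orange, red, teal, white, yellow}, so each is used; only Grace can be brown, hence Grace = brown.
Omar and Hank share exactly the 2 values {orange, yellow}; by pigeonhole those values go to them, so strike orange, yellow from Liam, Frank, Mona.
That leaves Mona = black. Eliminate black elsewhere: Erin.
So Erin = white.

white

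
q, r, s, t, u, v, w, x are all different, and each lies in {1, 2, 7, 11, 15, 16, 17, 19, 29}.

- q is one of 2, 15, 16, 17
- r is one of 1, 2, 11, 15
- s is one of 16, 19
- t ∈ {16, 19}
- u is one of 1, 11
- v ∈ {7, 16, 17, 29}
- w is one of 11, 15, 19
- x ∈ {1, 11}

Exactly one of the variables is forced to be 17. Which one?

q

s and t between them cover only {16, 19} — a naked pair. Remove those values from q, v, w.
u and x between them cover only {1, 11} — a naked pair. Remove those values from r, w.
w must be 15 (only option left). Remove 15 from q, r.
r must be 2 (only option left). Remove 2 from q.
So 17 goes to q.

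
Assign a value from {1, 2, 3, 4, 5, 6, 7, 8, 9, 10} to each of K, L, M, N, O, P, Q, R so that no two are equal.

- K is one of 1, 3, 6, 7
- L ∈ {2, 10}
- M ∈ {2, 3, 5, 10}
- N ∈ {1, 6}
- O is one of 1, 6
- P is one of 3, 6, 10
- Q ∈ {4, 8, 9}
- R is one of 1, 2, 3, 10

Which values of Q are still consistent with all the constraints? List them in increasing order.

4, 8, 9

N and O between them cover only {1, 6} — a naked pair. Remove those values from K, P, R.
L, P, R share exactly the 3 values {2, 3, 10}; by pigeonhole those values go to them, so strike 2, 3, 10 from K, M.
K's domain is down to {7}, so K = 7.
M has just one choice, so M = 5.
No further eliminations apply; Q can still be any of 4, 8, 9.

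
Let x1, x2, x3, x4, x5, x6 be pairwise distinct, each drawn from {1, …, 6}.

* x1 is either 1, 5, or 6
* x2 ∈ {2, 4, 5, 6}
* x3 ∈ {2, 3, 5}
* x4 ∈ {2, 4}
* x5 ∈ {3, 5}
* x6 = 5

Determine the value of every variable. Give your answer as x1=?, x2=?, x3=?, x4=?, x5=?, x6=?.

x6 has just one choice, so x6 = 5. Remove 5 from x1, x2, x3, x5.
x5's domain is down to {3}, so x5 = 3. So x3 can't be 3.
x3 has just one choice, so x3 = 2. So x2, x4 can't be 2.
x4 must be 4 (only option left). Eliminate 4 elsewhere: x2.
x2 must be 6 (only option left). Eliminate 6 elsewhere: x1.
That leaves x1 = 1.

x1=1, x2=6, x3=2, x4=4, x5=3, x6=5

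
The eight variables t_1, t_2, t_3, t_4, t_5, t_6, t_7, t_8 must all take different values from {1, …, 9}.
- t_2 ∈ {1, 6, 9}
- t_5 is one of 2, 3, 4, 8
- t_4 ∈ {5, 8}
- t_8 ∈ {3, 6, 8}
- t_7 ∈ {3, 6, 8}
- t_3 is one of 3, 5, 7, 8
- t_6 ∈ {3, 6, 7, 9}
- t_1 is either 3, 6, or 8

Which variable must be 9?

The 3 variables t_1, t_7, t_8 are confined to {3, 6, 8}, which locks those values in; drop them from t_2, t_3, t_4, t_5, t_6.
t_4 must be 5 (only option left). Remove 5 from t_3.
That leaves t_3 = 7. Strike 7 from t_6.
So 9 goes to t_6.

t_6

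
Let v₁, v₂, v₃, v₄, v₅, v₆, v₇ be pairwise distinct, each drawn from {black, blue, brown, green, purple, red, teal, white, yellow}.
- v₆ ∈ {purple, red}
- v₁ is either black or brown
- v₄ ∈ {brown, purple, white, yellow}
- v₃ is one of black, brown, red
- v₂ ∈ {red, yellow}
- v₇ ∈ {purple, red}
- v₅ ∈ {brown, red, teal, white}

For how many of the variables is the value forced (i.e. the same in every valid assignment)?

3

Among the 7 variables, teal fits only v₅ (and all 7 values in {black, brown, purple, red, teal, white, yellow} must be used), so v₅ = teal.
The 6 still-open variables draw from only 6 values {black, brown, purple, red, white, yellow}, so each is used; only v₄ can be white, hence v₄ = white.
The 5 still-open variables draw from only 5 values {black, brown, purple, red, yellow}, so each is used; only v₂ can be yellow, hence v₂ = yellow.
v₆ and v₇ between them cover only {purple, red} — a naked pair. Remove those values from v₃.
Determined: v₂=yellow, v₄=white, v₅=teal. The other variables each still have more than one consistent value. That makes 3.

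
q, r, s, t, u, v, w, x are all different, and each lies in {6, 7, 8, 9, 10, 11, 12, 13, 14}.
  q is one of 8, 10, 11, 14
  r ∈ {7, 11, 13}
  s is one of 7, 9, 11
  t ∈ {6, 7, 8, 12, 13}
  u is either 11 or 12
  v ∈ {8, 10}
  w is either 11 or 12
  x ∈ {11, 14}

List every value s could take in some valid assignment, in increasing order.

u and w between them cover only {11, 12} — a naked pair. Remove those values from q, r, s, t, x.
x has just one choice, so x = 14. Strike 14 from q.
q and v between them cover only {8, 10} — a naked pair. Remove those values from t.
No further eliminations apply; s can still be any of 7, 9.

7, 9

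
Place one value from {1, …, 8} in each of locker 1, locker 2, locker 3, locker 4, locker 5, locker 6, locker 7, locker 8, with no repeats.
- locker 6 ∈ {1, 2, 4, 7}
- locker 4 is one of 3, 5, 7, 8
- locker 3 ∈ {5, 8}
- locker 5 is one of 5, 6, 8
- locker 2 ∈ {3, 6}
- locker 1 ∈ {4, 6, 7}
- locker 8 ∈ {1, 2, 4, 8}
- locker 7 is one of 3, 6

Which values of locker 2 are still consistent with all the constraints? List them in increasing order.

3, 6

locker 2 and locker 7 between them cover only {3, 6} — a naked pair. Remove those values from locker 1, locker 4, locker 5.
The 2 variables locker 3 and locker 5 are confined to {5, 8}, which locks those values in; drop them from locker 4, locker 8.
locker 4 has just one choice, so locker 4 = 7. Eliminate 7 elsewhere: locker 1, locker 6.
locker 1 must be 4 (only option left). Eliminate 4 elsewhere: locker 6, locker 8.
No further eliminations apply; locker 2 can still be any of 3, 6.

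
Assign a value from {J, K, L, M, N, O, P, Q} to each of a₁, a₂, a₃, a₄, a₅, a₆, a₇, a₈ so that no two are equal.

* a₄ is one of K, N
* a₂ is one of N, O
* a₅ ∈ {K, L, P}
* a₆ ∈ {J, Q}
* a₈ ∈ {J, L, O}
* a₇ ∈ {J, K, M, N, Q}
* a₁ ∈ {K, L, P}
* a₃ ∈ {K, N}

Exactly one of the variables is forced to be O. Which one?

a₂

Among the 8 variables, M fits only a₇ (and all 8 values in {J, K, L, M, N, O, P, Q} must be used), so a₇ = M.
Among the 7 still-open variables, Q fits only a₆ (and all 7 values in {J, K, L, N, O, P, Q} must be used), so a₆ = Q.
The 6 still-open variables draw from only 6 values {J, K, L, N, O, P}, so each is used; only a₈ can be J, hence a₈ = J.
Among the 5 still-open variables, O fits only a₂ (and all 5 values in {K, L, N, O, P} must be used), so a₂ = O.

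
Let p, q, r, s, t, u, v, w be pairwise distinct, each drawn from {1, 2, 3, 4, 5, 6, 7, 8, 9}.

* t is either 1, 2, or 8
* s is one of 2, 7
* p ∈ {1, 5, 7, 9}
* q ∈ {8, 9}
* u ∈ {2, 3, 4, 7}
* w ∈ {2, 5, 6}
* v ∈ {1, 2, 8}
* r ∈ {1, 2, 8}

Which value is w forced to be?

6

r, t, v share exactly the 3 values {1, 2, 8}; by pigeonhole those values go to them, so strike 1, 2, 8 from p, q, s, u, w.
q has just one choice, so q = 9. So p can't be 9.
That leaves s = 7. So p, u can't be 7.
p must be 5 (only option left). So w can't be 5.
So w = 6.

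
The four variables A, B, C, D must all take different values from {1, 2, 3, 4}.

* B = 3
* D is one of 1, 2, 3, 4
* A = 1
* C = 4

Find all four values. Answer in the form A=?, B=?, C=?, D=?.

A has just one choice, so A = 1. Remove 1 from D.
B's domain is down to {3}, so B = 3. Remove 3 from D.
C must be 4 (only option left). Strike 4 from D.
D's domain is down to {2}, so D = 2.

A=1, B=3, C=4, D=2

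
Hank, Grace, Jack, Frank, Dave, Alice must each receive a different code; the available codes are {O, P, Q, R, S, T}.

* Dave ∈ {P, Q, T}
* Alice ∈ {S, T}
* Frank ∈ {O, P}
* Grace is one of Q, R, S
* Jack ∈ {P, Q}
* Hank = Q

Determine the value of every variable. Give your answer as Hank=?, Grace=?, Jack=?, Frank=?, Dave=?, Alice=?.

Hank=Q, Grace=R, Jack=P, Frank=O, Dave=T, Alice=S

Hank's domain is down to {Q}, so Hank = Q. Remove Q from Grace, Jack, Dave.
Jack's domain is down to {P}, so Jack = P. Eliminate P elsewhere: Frank, Dave.
That leaves Frank = O.
That leaves Dave = T. Eliminate T elsewhere: Alice.
Alice must be S (only option left). So Grace can't be S.
That leaves Grace = R.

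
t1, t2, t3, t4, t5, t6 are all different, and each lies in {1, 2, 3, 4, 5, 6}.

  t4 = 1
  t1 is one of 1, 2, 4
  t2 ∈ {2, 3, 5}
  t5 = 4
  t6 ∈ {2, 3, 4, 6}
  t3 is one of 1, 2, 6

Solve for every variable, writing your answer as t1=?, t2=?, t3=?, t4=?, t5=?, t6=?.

t4 must be 1 (only option left). Strike 1 from t1, t3.
t5 has just one choice, so t5 = 4. Strike 4 from t1, t6.
t1's domain is down to {2}, so t1 = 2. So t2, t3, t6 can't be 2.
t3 must be 6 (only option left). So t6 can't be 6.
t6's domain is down to {3}, so t6 = 3. Eliminate 3 elsewhere: t2.
t2's domain is down to {5}, so t2 = 5.

t1=2, t2=5, t3=6, t4=1, t5=4, t6=3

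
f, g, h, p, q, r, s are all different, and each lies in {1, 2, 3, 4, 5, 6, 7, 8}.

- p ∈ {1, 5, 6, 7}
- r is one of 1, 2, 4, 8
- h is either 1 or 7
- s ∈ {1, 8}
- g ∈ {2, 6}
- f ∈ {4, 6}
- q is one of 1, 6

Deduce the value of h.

7

The 7 variables draw from only 7 values {1, 2, 4, 5, 6, 7, 8}, so each is used; only p can be 5, hence p = 5.
The 6 still-open variables draw from only 6 values {1, 2, 4, 6, 7, 8}, so each is used; only h can be 7, hence h = 7.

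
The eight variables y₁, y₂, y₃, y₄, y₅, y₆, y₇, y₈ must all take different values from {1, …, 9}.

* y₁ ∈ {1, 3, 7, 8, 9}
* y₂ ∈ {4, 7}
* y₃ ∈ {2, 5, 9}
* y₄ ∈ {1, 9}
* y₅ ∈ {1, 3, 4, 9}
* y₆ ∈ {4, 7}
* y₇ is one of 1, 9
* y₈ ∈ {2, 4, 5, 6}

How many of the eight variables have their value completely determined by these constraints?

y₂ and y₆ between them cover only {4, 7} — a naked pair. Remove those values from y₁, y₅, y₈.
The 2 variables y₄ and y₇ are confined to {1, 9}, which locks those values in; drop them from y₁, y₃, y₅.
That leaves y₅ = 3. Eliminate 3 elsewhere: y₁.
y₁ must be 8 (only option left).
Determined: y₁=8, y₅=3. The other variables each still have more than one consistent value. That makes 2.

2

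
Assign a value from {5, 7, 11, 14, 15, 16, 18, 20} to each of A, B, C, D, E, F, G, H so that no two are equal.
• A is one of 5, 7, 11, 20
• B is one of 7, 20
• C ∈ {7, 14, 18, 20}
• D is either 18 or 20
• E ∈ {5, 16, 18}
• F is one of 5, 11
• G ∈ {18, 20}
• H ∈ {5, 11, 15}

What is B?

The 8 variables together cover exactly {5, 7, 11, 14, 15, 16, 18, 20} — 8 values for 8 variables — and 14 appears only in C's list, so C = 14.
The 7 still-open variables draw from only 7 values {5, 7, 11, 15, 16, 18, 20}, so each is used; only H can be 15, hence H = 15.
Among the 6 still-open variables, 16 fits only E (and all 6 values in {5, 7, 11, 16, 18, 20} must be used), so E = 16.
The 2 variables D and G are confined to {18, 20}, which locks those values in; drop them from A, B.
So B = 7.

7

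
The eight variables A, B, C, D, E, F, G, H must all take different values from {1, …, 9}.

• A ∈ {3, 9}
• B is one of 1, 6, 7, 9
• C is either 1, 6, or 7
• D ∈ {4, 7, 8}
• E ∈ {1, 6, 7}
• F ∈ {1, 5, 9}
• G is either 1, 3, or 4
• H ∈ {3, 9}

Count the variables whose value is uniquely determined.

Among the 8 variables, 5 fits only F (and all 8 values in {1, 3, 4, 5, 6, 7, 8, 9} must be used), so F = 5.
The 7 still-open variables draw from only 7 values {1, 3, 4, 6, 7, 8, 9}, so each is used; only D can be 8, hence D = 8.
Among the 6 still-open variables, 4 fits only G (and all 6 values in {1, 3, 4, 6, 7, 9} must be used), so G = 4.
A and H between them cover only {3, 9} — a naked pair. Remove those values from B.
Determined: D=8, F=5, G=4. The other variables each still have more than one consistent value. That makes 3.

3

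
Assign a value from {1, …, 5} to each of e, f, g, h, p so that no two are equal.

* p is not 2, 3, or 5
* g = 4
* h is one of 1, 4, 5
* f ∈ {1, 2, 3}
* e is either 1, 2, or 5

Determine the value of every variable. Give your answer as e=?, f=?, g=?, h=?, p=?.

g has just one choice, so g = 4. Eliminate 4 elsewhere: h, p.
p must be 1 (only option left). Remove 1 from e, f, h.
h's domain is down to {5}, so h = 5. Remove 5 from e.
e's domain is down to {2}, so e = 2. So f can't be 2.
f has just one choice, so f = 3.

e=2, f=3, g=4, h=5, p=1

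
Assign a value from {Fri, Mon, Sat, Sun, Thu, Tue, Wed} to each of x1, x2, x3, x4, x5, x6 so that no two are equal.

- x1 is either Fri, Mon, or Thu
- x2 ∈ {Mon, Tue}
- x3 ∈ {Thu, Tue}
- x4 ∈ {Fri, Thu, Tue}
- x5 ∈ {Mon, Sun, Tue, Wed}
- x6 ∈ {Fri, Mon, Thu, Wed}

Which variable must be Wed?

The 6 variables together cover exactly {Fri, Mon, Sun, Thu, Tue, Wed} — 6 values for 6 variables — and Sun appears only in x5's list, so x5 = Sun.
The 5 still-open variables together cover exactly {Fri, Mon, Thu, Tue, Wed} — 5 values for 5 variables — and Wed appears only in x6's list, so x6 = Wed.

x6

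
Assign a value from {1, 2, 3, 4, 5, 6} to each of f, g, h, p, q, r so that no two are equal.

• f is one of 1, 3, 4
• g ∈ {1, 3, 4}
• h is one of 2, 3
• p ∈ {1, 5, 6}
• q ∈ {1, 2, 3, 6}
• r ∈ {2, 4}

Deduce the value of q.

Among the 6 variables, 5 fits only p (and all 6 values in {1, 2, 3, 4, 5, 6} must be used), so p = 5.
Among the 5 still-open variables, 6 fits only q (and all 5 values in {1, 2, 3, 4, 6} must be used), so q = 6.

6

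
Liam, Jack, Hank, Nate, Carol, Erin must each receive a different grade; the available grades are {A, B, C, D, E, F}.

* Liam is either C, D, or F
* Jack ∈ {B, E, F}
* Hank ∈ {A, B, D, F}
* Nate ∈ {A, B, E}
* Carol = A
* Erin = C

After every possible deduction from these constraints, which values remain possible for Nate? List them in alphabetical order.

B, E

Carol has just one choice, so Carol = A. Remove A from Hank, Nate.
Erin must be C (only option left). So Liam can't be C.
No further eliminations apply; Nate can still be any of B, E.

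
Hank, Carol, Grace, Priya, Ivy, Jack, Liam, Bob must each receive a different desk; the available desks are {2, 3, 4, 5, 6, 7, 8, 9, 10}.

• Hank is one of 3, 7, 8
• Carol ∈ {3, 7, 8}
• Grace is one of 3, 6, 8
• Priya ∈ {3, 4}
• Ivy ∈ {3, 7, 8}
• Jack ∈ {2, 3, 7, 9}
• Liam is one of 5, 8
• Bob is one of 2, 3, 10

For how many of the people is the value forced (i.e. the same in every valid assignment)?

3

Hank, Carol, Ivy share exactly the 3 values {3, 7, 8}; by pigeonhole those values go to them, so strike 3, 7, 8 from Grace, Priya, Jack, Liam, Bob.
Grace has just one choice, so Grace = 6.
Priya has just one choice, so Priya = 4.
That leaves Liam = 5.
Determined: Grace=6, Priya=4, Liam=5. The other people each still have more than one consistent value. That makes 3.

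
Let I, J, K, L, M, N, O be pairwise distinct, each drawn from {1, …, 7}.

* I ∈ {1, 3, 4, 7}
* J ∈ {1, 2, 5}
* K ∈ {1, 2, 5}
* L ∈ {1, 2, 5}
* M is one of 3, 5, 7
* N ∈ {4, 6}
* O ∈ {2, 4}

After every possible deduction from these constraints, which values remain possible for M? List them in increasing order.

3, 7

The 7 variables draw from only 7 values {1, 2, 3, 4, 5, 6, 7}, so each is used; only N can be 6, hence N = 6.
The 3 variables J, K, L are confined to {1, 2, 5}, which locks those values in; drop them from I, M, O.
O must be 4 (only option left). Eliminate 4 elsewhere: I.
No further eliminations apply; M can still be any of 3, 7.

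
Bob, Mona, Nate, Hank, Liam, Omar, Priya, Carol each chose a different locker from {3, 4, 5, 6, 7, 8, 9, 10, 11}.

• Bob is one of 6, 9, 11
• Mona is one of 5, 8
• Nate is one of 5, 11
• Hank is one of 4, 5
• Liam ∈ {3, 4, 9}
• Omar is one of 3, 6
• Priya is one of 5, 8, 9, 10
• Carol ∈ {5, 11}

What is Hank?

Among the 8 variables, 10 fits only Priya (and all 8 values in {3, 4, 5, 6, 8, 9, 10, 11} must be used), so Priya = 10.
The 7 still-open variables draw from only 7 values {3, 4, 5, 6, 8, 9, 11}, so each is used; only Mona can be 8, hence Mona = 8.
Nate and Carol between them cover only {5, 11} — a naked pair. Remove those values from Bob, Hank.
So Hank = 4.

4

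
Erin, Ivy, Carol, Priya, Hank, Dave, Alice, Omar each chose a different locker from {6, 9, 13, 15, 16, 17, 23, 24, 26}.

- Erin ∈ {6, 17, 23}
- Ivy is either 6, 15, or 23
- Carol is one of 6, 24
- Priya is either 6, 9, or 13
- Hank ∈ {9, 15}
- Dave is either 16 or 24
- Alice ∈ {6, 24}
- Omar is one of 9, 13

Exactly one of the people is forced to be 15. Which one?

The 8 variables draw from only 8 values {6, 9, 13, 15, 16, 17, 23, 24}, so each is used; only Dave can be 16, hence Dave = 16.
Among the 7 still-open variables, 17 fits only Erin (and all 7 values in {6, 9, 13, 15, 17, 23, 24} must be used), so Erin = 17.
The 6 still-open variables together cover exactly {6, 9, 13, 15, 23, 24} — 6 values for 6 variables — and 23 appears only in Ivy's list, so Ivy = 23.
The 5 still-open variables draw from only 5 values {6, 9, 13, 15, 24}, so each is used; only Hank can be 15, hence Hank = 15.

Hank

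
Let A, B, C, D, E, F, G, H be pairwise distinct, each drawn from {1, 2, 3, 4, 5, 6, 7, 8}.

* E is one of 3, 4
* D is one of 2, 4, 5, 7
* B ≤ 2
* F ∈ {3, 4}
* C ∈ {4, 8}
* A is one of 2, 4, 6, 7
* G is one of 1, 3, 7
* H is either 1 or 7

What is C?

Among the 8 variables, 5 fits only D (and all 8 values in {1, 2, 3, 4, 5, 6, 7, 8} must be used), so D = 5.
The 7 still-open variables together cover exactly {1, 2, 3, 4, 6, 7, 8} — 7 values for 7 variables — and 6 appears only in A's list, so A = 6.
The 6 still-open variables together cover exactly {1, 2, 3, 4, 7, 8} — 6 values for 6 variables — and 2 appears only in B's list, so B = 2.
The 5 still-open variables draw from only 5 values {1, 3, 4, 7, 8}, so each is used; only C can be 8, hence C = 8.

8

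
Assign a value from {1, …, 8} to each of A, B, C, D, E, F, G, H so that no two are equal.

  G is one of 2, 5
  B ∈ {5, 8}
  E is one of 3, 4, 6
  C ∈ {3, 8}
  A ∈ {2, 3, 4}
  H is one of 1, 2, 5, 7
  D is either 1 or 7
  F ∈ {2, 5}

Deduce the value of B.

The 8 variables draw from only 8 values {1, 2, 3, 4, 5, 6, 7, 8}, so each is used; only E can be 6, hence E = 6.
Among the 7 still-open variables, 4 fits only A (and all 7 values in {1, 2, 3, 4, 5, 7, 8} must be used), so A = 4.
The 6 still-open variables draw from only 6 values {1, 2, 3, 5, 7, 8}, so each is used; only C can be 3, hence C = 3.
The 5 still-open variables draw from only 5 values {1, 2, 5, 7, 8}, so each is used; only B can be 8, hence B = 8.

8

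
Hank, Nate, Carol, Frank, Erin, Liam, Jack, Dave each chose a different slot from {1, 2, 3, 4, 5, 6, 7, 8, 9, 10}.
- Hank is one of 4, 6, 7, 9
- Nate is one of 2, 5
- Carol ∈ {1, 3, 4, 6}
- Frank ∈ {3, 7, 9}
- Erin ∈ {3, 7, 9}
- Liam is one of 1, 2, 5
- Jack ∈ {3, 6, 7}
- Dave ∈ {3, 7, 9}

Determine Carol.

The 3 variables Frank, Erin, Dave are confined to {3, 7, 9}, which locks those values in; drop them from Hank, Carol, Jack.
Jack has just one choice, so Jack = 6. Eliminate 6 elsewhere: Hank, Carol.
That leaves Hank = 4. Remove 4 from Carol.
So Carol = 1.

1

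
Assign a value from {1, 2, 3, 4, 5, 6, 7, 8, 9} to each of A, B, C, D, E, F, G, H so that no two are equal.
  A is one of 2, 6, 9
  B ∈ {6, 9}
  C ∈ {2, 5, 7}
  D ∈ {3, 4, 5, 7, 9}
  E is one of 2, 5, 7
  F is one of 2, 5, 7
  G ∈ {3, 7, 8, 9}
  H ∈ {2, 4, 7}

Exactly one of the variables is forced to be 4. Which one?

Among the 8 variables, 8 fits only G (and all 8 values in {2, 3, 4, 5, 6, 7, 8, 9} must be used), so G = 8.
The 7 still-open variables draw from only 7 values {2, 3, 4, 5, 6, 7, 9}, so each is used; only D can be 3, hence D = 3.
Among the 6 still-open variables, 4 fits only H (and all 6 values in {2, 4, 5, 6, 7, 9} must be used), so H = 4.

H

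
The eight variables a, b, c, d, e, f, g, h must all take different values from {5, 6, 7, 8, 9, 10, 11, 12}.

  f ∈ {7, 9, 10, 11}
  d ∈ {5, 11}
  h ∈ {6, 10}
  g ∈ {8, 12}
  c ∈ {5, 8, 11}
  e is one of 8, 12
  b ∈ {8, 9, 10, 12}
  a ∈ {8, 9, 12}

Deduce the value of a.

The 8 variables together cover exactly {5, 6, 7, 8, 9, 10, 11, 12} — 8 values for 8 variables — and 6 appears only in h's list, so h = 6.
The 7 still-open variables draw from only 7 values {5, 7, 8, 9, 10, 11, 12}, so each is used; only f can be 7, hence f = 7.
The 6 still-open variables together cover exactly {5, 8, 9, 10, 11, 12} — 6 values for 6 variables — and 10 appears only in b's list, so b = 10.
The 5 still-open variables draw from only 5 values {5, 8, 9, 11, 12}, so each is used; only a can be 9, hence a = 9.

9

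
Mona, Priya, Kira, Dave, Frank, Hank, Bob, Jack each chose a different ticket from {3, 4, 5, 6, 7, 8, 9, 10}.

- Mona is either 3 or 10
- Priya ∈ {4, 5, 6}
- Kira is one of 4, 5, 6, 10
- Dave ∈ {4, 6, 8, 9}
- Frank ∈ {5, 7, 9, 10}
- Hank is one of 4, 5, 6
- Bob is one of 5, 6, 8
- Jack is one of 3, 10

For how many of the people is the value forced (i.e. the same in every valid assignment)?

Among the 8 variables, 7 fits only Frank (and all 8 values in {3, 4, 5, 6, 7, 8, 9, 10} must be used), so Frank = 7.
The 7 still-open variables together cover exactly {3, 4, 5, 6, 8, 9, 10} — 7 values for 7 variables — and 9 appears only in Dave's list, so Dave = 9.
The 6 still-open variables together cover exactly {3, 4, 5, 6, 8, 10} — 6 values for 6 variables — and 8 appears only in Bob's list, so Bob = 8.
Mona and Jack between them cover only {3, 10} — a naked pair. Remove those values from Kira.
Determined: Dave=9, Frank=7, Bob=8. The other people each still have more than one consistent value. That makes 3.

3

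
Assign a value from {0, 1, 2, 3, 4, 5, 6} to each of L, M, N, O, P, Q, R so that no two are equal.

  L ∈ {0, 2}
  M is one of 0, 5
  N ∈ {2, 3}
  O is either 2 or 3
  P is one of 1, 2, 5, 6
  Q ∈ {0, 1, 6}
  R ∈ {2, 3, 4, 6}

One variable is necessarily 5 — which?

The 7 variables draw from only 7 values {0, 1, 2, 3, 4, 5, 6}, so each is used; only R can be 4, hence R = 4.
N and O share exactly the 2 values {2, 3}; by pigeonhole those values go to them, so strike 2, 3 from L, P.
L's domain is down to {0}, so L = 0. Remove 0 from M, Q.
So 5 goes to M.

M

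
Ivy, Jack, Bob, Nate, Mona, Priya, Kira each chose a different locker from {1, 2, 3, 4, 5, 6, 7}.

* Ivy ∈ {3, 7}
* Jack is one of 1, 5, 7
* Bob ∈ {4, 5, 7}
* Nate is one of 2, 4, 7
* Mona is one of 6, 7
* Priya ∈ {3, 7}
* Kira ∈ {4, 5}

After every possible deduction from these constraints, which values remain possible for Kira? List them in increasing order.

The 7 variables together cover exactly {1, 2, 3, 4, 5, 6, 7} — 7 values for 7 variables — and 1 appears only in Jack's list, so Jack = 1.
Among the 6 still-open variables, 2 fits only Nate (and all 6 values in {2, 3, 4, 5, 6, 7} must be used), so Nate = 2.
The 5 still-open variables draw from only 5 values {3, 4, 5, 6, 7}, so each is used; only Mona can be 6, hence Mona = 6.
Ivy and Priya share exactly the 2 values {3, 7}; by pigeonhole those values go to them, so strike 3, 7 from Bob.
No further eliminations apply; Kira can still be any of 4, 5.

4, 5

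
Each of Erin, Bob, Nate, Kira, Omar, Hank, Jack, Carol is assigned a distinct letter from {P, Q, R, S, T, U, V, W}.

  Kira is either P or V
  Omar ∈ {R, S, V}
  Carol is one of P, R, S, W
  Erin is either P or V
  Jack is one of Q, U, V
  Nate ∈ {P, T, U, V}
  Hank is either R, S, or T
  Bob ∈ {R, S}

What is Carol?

The 8 variables together cover exactly {P, Q, R, S, T, U, V, W} — 8 values for 8 variables — and Q appears only in Jack's list, so Jack = Q.
Among the 7 still-open variables, U fits only Nate (and all 7 values in {P, R, S, T, U, V, W} must be used), so Nate = U.
The 6 still-open variables draw from only 6 values {P, R, S, T, V, W}, so each is used; only Hank can be T, hence Hank = T.
Among the 5 still-open variables, W fits only Carol (and all 5 values in {P, R, S, V, W} must be used), so Carol = W.

W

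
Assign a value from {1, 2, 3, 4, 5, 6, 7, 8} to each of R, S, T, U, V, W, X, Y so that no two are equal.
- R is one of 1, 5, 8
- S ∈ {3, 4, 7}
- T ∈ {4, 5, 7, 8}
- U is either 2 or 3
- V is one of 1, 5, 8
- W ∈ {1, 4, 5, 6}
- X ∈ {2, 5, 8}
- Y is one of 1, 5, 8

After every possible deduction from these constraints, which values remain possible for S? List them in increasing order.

4, 7

The 8 variables draw from only 8 values {1, 2, 3, 4, 5, 6, 7, 8}, so each is used; only W can be 6, hence W = 6.
R, V, Y between them cover only {1, 5, 8} — a naked triple. Remove those values from T, X.
X's domain is down to {2}, so X = 2. Remove 2 from U.
U's domain is down to {3}, so U = 3. Eliminate 3 elsewhere: S.
No further eliminations apply; S can still be any of 4, 7.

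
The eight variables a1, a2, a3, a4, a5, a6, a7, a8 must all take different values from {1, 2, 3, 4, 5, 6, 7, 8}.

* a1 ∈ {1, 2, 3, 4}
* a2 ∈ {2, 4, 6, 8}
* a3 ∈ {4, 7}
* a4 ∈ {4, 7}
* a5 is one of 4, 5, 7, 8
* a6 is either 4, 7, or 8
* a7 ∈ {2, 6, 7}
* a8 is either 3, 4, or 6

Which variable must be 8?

a6

The 8 variables together cover exactly {1, 2, 3, 4, 5, 6, 7, 8} — 8 values for 8 variables — and 1 appears only in a1's list, so a1 = 1.
The 7 still-open variables draw from only 7 values {2, 3, 4, 5, 6, 7, 8}, so each is used; only a8 can be 3, hence a8 = 3.
The 6 still-open variables together cover exactly {2, 4, 5, 6, 7, 8} — 6 values for 6 variables — and 5 appears only in a5's list, so a5 = 5.
a3 and a4 between them cover only {4, 7} — a naked pair. Remove those values from a2, a6, a7.
So 8 goes to a6.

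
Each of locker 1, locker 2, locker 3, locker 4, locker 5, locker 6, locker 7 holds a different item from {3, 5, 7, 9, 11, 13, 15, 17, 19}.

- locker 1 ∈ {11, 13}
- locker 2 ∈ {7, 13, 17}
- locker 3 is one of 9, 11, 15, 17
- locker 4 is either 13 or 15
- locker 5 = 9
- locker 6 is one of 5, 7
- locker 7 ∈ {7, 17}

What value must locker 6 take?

locker 5's domain is down to {9}, so locker 5 = 9. Remove 9 from locker 3.
The 6 still-open variables draw from only 6 values {5, 7, 11, 13, 15, 17}, so each is used; only locker 6 can be 5, hence locker 6 = 5.

5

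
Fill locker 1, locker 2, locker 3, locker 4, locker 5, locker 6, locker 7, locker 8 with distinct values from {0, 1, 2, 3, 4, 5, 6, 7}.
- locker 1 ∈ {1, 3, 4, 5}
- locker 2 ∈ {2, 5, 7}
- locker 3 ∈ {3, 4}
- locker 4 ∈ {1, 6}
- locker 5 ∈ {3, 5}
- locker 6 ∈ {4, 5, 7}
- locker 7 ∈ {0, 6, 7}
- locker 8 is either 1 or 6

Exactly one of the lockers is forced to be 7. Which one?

The 8 variables together cover exactly {0, 1, 2, 3, 4, 5, 6, 7} — 8 values for 8 variables — and 0 appears only in locker 7's list, so locker 7 = 0.
Among the 7 still-open variables, 2 fits only locker 2 (and all 7 values in {1, 2, 3, 4, 5, 6, 7} must be used), so locker 2 = 2.
Among the 6 still-open variables, 7 fits only locker 6 (and all 6 values in {1, 3, 4, 5, 6, 7} must be used), so locker 6 = 7.

locker 6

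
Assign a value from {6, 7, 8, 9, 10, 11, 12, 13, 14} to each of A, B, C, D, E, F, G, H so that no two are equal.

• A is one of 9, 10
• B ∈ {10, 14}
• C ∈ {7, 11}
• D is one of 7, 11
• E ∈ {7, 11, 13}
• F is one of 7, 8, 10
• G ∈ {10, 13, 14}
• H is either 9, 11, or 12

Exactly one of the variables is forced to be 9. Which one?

A

Among the 8 variables, 8 fits only F (and all 8 values in {7, 8, 9, 10, 11, 12, 13, 14} must be used), so F = 8.
Among the 7 still-open variables, 12 fits only H (and all 7 values in {7, 9, 10, 11, 12, 13, 14} must be used), so H = 12.
The 6 still-open variables together cover exactly {7, 9, 10, 11, 13, 14} — 6 values for 6 variables — and 9 appears only in A's list, so A = 9.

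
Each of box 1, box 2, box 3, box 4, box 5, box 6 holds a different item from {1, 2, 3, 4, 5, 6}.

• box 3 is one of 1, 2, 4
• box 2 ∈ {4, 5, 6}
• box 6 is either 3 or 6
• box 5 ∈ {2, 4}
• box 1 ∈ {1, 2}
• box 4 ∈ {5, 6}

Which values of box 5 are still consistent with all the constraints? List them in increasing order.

The 6 variables together cover exactly {1, 2, 3, 4, 5, 6} — 6 values for 6 variables — and 3 appears only in box 6's list, so box 6 = 3.
The 3 variables box 1, box 3, box 5 are confined to {1, 2, 4}, which locks those values in; drop them from box 2.
No further eliminations apply; box 5 can still be any of 2, 4.

2, 4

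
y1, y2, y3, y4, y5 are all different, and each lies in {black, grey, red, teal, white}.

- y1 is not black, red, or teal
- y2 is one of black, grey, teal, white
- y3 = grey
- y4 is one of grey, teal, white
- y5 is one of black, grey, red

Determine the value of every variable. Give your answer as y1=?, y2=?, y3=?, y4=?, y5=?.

y3 must be grey (only option left). Eliminate grey elsewhere: y1, y2, y4, y5.
y1 must be white (only option left). Eliminate white elsewhere: y2, y4.
y4 must be teal (only option left). Strike teal from y2.
y2's domain is down to {black}, so y2 = black. So y5 can't be black.
y5's domain is down to {red}, so y5 = red.

y1=white, y2=black, y3=grey, y4=teal, y5=red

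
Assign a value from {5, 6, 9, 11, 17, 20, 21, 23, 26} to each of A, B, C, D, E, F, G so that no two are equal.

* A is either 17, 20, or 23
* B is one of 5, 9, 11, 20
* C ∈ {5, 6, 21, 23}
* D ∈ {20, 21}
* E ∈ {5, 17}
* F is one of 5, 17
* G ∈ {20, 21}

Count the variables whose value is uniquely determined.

D and G between them cover only {20, 21} — a naked pair. Remove those values from A, B, C.
E and F share exactly the 2 values {5, 17}; by pigeonhole those values go to them, so strike 5, 17 from A, B, C.
A's domain is down to {23}, so A = 23. Eliminate 23 elsewhere: C.
C must be 6 (only option left).
Determined: A=23, C=6. The other variables each still have more than one consistent value. That makes 2.

2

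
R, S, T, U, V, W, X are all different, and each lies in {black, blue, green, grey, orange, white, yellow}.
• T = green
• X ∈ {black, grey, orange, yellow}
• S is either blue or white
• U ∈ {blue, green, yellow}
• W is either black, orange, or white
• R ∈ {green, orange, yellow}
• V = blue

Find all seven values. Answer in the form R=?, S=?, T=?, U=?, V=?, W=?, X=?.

R=orange, S=white, T=green, U=yellow, V=blue, W=black, X=grey

T's domain is down to {green}, so T = green. Strike green from R, U.
That leaves V = blue. So S, U can't be blue.
S has just one choice, so S = white. Remove white from W.
U has just one choice, so U = yellow. Strike yellow from R, X.
That leaves R = orange. Eliminate orange elsewhere: W, X.
W has just one choice, so W = black. Remove black from X.
X has just one choice, so X = grey.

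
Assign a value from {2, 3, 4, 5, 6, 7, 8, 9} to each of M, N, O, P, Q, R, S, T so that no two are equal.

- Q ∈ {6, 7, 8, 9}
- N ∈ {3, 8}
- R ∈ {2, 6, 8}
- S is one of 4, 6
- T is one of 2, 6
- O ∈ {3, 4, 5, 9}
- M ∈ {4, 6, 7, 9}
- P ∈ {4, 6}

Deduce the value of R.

Among the 8 variables, 5 fits only O (and all 8 values in {2, 3, 4, 5, 6, 7, 8, 9} must be used), so O = 5.
Among the 7 still-open variables, 3 fits only N (and all 7 values in {2, 3, 4, 6, 7, 8, 9} must be used), so N = 3.
The 2 variables P and S are confined to {4, 6}, which locks those values in; drop them from M, Q, R, T.
T must be 2 (only option left). Eliminate 2 elsewhere: R.
So R = 8.

8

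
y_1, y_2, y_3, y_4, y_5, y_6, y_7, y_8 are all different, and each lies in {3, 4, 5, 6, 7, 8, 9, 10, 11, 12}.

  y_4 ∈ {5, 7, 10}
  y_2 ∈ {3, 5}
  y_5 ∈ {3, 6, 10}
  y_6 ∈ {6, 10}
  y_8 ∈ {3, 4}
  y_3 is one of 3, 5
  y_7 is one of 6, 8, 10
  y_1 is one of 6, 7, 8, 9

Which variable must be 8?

y_7

The 8 variables together cover exactly {3, 4, 5, 6, 7, 8, 9, 10} — 8 values for 8 variables — and 4 appears only in y_8's list, so y_8 = 4.
Among the 7 still-open variables, 9 fits only y_1 (and all 7 values in {3, 5, 6, 7, 8, 9, 10} must be used), so y_1 = 9.
The 6 still-open variables together cover exactly {3, 5, 6, 7, 8, 10} — 6 values for 6 variables — and 7 appears only in y_4's list, so y_4 = 7.
The 5 still-open variables together cover exactly {3, 5, 6, 8, 10} — 5 values for 5 variables — and 8 appears only in y_7's list, so y_7 = 8.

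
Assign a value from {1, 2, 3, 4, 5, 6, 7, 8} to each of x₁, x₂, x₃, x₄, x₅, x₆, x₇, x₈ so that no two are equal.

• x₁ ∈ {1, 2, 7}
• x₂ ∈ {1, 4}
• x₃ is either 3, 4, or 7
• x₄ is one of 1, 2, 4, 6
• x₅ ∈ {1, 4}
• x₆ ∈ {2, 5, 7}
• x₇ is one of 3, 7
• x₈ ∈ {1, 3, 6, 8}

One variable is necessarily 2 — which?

The 8 variables draw from only 8 values {1, 2, 3, 4, 5, 6, 7, 8}, so each is used; only x₆ can be 5, hence x₆ = 5.
Among the 7 still-open variables, 8 fits only x₈ (and all 7 values in {1, 2, 3, 4, 6, 7, 8} must be used), so x₈ = 8.
Among the 6 still-open variables, 6 fits only x₄ (and all 6 values in {1, 2, 3, 4, 6, 7} must be used), so x₄ = 6.
The 5 still-open variables together cover exactly {1, 2, 3, 4, 7} — 5 values for 5 variables — and 2 appears only in x₁'s list, so x₁ = 2.

x₁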